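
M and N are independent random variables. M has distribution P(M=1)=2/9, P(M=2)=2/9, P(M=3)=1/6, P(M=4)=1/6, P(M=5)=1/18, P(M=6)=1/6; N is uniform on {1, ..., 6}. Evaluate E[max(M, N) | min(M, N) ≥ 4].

115/21

P(min(M, N) ≥ 4) = 7/36.
Summing max(M,N)·P(x,y) over outcomes with min(M, N) ≥ 4 gives 115/108.
E[max(M, N) | min(M, N) ≥ 4] = (115/108) / (7/36) = 115/21.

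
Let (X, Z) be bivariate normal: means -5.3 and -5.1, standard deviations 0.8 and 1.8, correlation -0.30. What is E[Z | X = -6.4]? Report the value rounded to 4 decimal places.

For a bivariate normal, E[Z | X=x] = μ_Z + ρ·(σ_Z/σ_X)·(x − μ_X).
E[Z | X=-6.4] = -5.1 + (-0.30)·(1.8/0.8)·(-6.4 − (-5.3)) = -5.1 + (-0.675)·(-1.1) = -4.3575.

-4.3575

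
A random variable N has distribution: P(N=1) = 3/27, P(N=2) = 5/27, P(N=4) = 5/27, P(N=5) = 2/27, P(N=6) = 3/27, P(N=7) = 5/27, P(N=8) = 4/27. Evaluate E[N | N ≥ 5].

P(N ≥ 5) = 14/27.
Σ over the event: 5·2/27 + 6·1/9 + 7·5/27 + 8·4/27 = 95/27.
E[N | N ≥ 5] = (95/27) / (14/27) = 95/14.

95/14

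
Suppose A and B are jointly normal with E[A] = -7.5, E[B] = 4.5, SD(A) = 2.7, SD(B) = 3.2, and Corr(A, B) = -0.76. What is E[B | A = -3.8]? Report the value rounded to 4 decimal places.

1.1673

The regression of B on A has slope ρ·σ_B/σ_A and passes through (μ_A, μ_B).
E[B | A=-3.8] = 4.5 + (-0.76)·(3.2/2.7)·(-3.8 − (-7.5)) = 4.5 + (-0.90074)·(3.7) = 1.1673.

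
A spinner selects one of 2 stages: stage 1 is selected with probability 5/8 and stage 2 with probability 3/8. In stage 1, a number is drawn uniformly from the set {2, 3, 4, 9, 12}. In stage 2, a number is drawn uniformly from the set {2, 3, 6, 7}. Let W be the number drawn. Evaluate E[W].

87/16

E[W | stage 1] = (2+3+4+9+12)/5 = 6.
E[W | stage 2] = (2+3+6+7)/4 = 9/2.
E[W] = (5/8)·(6) + (3/8)·(9/2) = 87/16.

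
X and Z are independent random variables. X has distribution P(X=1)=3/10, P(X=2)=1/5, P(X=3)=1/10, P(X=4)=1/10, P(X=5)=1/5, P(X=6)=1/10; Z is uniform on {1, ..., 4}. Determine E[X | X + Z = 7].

23/5

P(X + Z = 7) = 1/8.
Summing X·P(x,y) over outcomes with X + Z = 7 gives 23/40.
E[X | X + Z = 7] = (23/40) / (1/8) = 23/5.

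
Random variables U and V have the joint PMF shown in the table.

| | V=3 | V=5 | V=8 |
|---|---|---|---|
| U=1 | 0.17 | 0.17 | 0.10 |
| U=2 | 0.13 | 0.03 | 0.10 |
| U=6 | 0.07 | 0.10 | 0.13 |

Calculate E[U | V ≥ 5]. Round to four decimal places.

3.0317

P(V ≥ 5) = 0.63.
Σ U·P over the event = 1·(0.17) + 1·(0.10) + 2·(0.03) + 2·(0.10) + 6·(0.10) + 6·(0.13) = 1.91.
E[U | V ≥ 5] = (1.91) / (0.63) = 3.0317.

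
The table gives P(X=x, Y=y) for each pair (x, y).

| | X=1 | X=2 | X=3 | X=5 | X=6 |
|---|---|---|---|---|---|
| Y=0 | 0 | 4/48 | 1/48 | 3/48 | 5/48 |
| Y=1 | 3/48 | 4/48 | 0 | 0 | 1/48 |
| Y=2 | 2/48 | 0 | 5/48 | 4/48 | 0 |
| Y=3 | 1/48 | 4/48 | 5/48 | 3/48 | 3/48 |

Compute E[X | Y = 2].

P(Y = 2) = 11/48.
Σ X·P over the event = 1·(2/48) + 3·(5/48) + 5·(4/48) = 37/48.
E[X | Y = 2] = (37/48) / (11/48) = 37/11.

37/11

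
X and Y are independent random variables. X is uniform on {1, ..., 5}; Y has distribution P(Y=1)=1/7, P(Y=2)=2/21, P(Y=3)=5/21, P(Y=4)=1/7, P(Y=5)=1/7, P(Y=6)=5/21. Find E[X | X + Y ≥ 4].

P(X + Y ≥ 4) = 97/105.
Summing X·P(x,y) over outcomes with X + Y ≥ 4 gives 304/105.
E[X | X + Y ≥ 4] = (304/105) / (97/105) = 304/97.

304/97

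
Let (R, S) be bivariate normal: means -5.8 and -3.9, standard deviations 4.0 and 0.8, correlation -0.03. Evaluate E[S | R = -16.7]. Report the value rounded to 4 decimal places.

The regression of S on R has slope ρ·σ_S/σ_R and passes through (μ_R, μ_S).
E[S | R=-16.7] = -3.9 + (-0.03)·(0.8/4.0)·(-16.7 − (-5.8)) = -3.9 + (-0.006)·(-10.9) = -3.8346.

-3.8346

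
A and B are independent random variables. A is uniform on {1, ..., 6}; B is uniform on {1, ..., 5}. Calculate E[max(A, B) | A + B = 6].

21/5

P(A + B = 6) = 1/6.
Summing max(A,B)·P(x,y) over outcomes with A + B = 6 gives 7/10.
E[max(A, B) | A + B = 6] = (7/10) / (1/6) = 21/5.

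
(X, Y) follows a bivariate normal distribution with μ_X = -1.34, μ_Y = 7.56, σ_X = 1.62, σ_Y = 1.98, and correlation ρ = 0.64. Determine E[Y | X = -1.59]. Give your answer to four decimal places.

For a bivariate normal, E[Y | X=x] = μ_Y + ρ·(σ_Y/σ_X)·(x − μ_X).
E[Y | X=-1.59] = 7.56 + (0.64)·(1.98/1.62)·(-1.59 − (-1.34)) = 7.56 + (0.78222)·(-0.25) = 7.3644.

7.3644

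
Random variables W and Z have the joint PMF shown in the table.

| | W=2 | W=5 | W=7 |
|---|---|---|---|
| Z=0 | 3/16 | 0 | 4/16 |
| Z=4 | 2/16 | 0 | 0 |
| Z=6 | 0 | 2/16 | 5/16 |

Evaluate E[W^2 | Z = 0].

208/7

P(Z = 0) = 7/16.
Σ W^2·P over the event = 4·(3/16) + 49·(4/16) = 13.
E[W^2 | Z = 0] = (13) / (7/16) = 208/7.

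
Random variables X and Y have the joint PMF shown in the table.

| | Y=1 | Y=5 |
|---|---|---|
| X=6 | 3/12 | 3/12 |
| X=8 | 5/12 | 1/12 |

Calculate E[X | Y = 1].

29/4

P(Y = 1) = 2/3.
Σ X·P over the event = 6·(3/12) + 8·(5/12) = 29/6.
E[X | Y = 1] = (29/6) / (2/3) = 29/4.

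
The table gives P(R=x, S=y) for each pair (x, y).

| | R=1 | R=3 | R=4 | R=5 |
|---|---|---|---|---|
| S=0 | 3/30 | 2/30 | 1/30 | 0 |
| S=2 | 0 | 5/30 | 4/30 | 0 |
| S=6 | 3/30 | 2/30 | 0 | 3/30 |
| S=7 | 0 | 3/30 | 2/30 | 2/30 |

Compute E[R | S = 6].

3

P(S = 6) = 4/15.
Σ R·P over the event = 1·(3/30) + 3·(2/30) + 5·(3/30) = 4/5.
E[R | S = 6] = (4/5) / (4/15) = 3.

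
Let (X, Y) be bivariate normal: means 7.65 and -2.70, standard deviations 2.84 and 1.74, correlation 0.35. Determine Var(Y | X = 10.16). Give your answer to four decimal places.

The conditional variance in a bivariate normal is σ_Y²(1 − ρ²), independent of x.
Var(Y | X=10.16) = (1.74)²·(1 − (0.35)²) = 3.0276·0.8775 = 2.6567.

2.6567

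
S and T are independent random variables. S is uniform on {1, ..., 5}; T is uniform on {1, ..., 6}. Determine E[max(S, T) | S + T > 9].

17/3

Outcomes with S + T > 9: (4,6), (5,5), (5,6), each with probability 1/30.
E[max(S, T) | S + T > 9] = (6 + 5 + 6) / 3 = 17/3.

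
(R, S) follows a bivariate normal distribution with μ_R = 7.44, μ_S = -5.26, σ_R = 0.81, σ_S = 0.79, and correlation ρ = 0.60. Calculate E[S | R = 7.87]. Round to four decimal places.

For a bivariate normal, E[S | R=x] = μ_S + ρ·(σ_S/σ_R)·(x − μ_R).
E[S | R=7.87] = -5.26 + (0.60)·(0.79/0.81)·(7.87 − (7.44)) = -5.26 + (0.58519)·(0.43) = -5.0084.

-5.0084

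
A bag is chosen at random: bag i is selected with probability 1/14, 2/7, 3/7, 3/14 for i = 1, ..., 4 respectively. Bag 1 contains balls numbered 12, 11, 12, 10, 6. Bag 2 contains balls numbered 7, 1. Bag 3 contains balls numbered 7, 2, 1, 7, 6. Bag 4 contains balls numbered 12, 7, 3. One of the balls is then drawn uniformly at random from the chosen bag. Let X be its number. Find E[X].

379/70

E[X | bag 1] = (12+11+12+10+6)/5 = 51/5.
E[X | bag 2] = (7+1)/2 = 4.
E[X | bag 3] = (7+2+1+7+6)/5 = 23/5.
E[X | bag 4] = (12+7+3)/3 = 22/3.
By the law of total expectation,
E[X] = (1/14)·(51/5) + (2/7)·(4) + (3/7)·(23/5) + (3/14)·(22/3) = 379/70.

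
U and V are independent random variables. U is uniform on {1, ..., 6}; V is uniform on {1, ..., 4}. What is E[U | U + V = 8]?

5

Outcomes with U + V = 8: (4,4), (5,3), (6,2), each with probability 1/24.
E[U | U + V = 8] = (4 + 5 + 6) / 3 = 5.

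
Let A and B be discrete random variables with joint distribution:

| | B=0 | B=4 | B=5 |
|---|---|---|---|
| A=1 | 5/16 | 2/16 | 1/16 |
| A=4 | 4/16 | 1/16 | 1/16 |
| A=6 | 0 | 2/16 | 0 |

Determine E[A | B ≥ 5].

5/2

P(B ≥ 5) = 1/8.
Summing A·P(A=x,B=y) over the conditioning event gives 5/16.
E[A | B ≥ 5] = (5/16) / (1/8) = 5/2.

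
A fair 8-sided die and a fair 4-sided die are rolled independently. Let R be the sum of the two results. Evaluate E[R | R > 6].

80/9

P(R > 6) = 9/16.
Σ over the event: 7·1/8 + 8·1/8 + 9·1/8 + 10·3/32 + 11·1/16 + 12·1/32 = 5.
E[R | R > 6] = (5) / (9/16) = 80/9.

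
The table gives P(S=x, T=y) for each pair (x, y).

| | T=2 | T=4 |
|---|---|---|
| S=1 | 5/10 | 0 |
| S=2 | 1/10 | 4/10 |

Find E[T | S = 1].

P(S = 1) = 1/2.
Summing T·P(S=x,T=y) over the conditioning event gives 1.
E[T | S = 1] = (1) / (1/2) = 2.

2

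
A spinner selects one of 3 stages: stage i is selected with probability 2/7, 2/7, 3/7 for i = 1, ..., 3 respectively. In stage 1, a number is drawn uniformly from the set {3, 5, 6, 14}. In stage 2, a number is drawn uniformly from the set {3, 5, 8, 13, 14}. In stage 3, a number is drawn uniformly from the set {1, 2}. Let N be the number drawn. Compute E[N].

51/10

E[N | stage 1] = (3+5+6+14)/4 = 7.
E[N | stage 2] = (3+5+8+13+14)/5 = 43/5.
E[N | stage 3] = (1+2)/2 = 3/2.
E[N] = (2/7)·(7) + (2/7)·(43/5) + (3/7)·(3/2) = 51/10.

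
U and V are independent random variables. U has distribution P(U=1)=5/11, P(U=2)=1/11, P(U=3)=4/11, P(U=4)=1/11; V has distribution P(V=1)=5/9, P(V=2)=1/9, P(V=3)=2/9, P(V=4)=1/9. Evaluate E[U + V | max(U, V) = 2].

34/11

P(max(U, V) = 2) = 1/9.
Summing (U+V)·P(x,y) over outcomes with max(U, V) = 2 gives 34/99.
E[U + V | max(U, V) = 2] = (34/99) / (1/9) = 34/11.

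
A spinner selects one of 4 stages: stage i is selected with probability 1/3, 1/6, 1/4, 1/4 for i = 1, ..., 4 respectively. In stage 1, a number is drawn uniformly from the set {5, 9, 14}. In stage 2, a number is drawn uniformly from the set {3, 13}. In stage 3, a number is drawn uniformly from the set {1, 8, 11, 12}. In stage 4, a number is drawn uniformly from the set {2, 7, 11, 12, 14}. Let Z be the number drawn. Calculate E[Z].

E[Z | stage 1] = (5+9+14)/3 = 28/3.
E[Z | stage 2] = (3+13)/2 = 8.
E[Z | stage 3] = (1+8+11+12)/4 = 8.
E[Z | stage 4] = (2+7+11+12+14)/5 = 46/5.
By the law of total expectation,
E[Z] = (1/3)·(28/3) + (1/6)·(8) + (1/4)·(8) + (1/4)·(46/5) = 787/90.

787/90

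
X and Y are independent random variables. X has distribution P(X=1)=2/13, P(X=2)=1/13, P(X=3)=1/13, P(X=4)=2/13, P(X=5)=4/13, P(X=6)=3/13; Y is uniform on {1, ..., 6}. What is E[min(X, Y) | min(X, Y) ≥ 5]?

73/14

P(min(X, Y) ≥ 5) = 7/39.
Summing min(X,Y)·P(x,y) over outcomes with min(X, Y) ≥ 5 gives 73/78.
E[min(X, Y) | min(X, Y) ≥ 5] = (73/78) / (7/39) = 73/14.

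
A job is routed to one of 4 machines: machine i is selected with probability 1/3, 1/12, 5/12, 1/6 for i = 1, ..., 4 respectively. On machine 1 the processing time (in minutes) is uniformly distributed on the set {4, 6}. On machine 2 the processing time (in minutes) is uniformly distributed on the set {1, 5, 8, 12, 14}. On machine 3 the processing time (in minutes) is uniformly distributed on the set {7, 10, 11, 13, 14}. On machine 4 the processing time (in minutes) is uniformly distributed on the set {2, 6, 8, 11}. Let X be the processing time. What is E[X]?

193/24

E[X | machine 1] = (4+6)/2 = 5.
E[X | machine 2] = (1+5+8+12+14)/5 = 8.
E[X | machine 3] = (7+10+11+13+14)/5 = 11.
E[X | machine 4] = (2+6+8+11)/4 = 27/4.
By the law of total expectation,
E[X] = (1/3)·(5) + (1/12)·(8) + (5/12)·(11) + (1/6)·(27/4) = 193/24.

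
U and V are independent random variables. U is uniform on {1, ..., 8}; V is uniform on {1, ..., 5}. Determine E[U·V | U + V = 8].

13

P(U + V = 8) = 1/8.
Summing UV·P(x,y) over outcomes with U + V = 8 gives 13/8.
E[U·V | U + V = 8] = (13/8) / (1/8) = 13.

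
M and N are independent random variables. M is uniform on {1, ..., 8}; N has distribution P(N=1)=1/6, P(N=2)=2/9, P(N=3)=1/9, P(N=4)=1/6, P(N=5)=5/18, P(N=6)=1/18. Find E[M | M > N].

P(M > N) = 7/12.
Summing M·P(x,y) over outcomes with M > N gives 55/16.
E[M | M > N] = (55/16) / (7/12) = 165/28.

165/28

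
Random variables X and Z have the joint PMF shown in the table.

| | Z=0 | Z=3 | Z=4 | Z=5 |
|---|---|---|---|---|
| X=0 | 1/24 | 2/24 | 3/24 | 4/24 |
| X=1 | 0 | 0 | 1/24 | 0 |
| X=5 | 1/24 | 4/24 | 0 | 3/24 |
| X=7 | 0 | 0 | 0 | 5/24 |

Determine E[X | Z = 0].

P(Z = 0) = 1/12.
Σ X·P over the event = 0·(1/24) + 5·(1/24) = 5/24.
E[X | Z = 0] = (5/24) / (1/12) = 5/2.

5/2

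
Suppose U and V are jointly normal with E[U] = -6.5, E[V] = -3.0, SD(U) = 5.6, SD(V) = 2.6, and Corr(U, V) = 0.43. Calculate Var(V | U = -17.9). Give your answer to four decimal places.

For a bivariate normal, Var(V | U=x) = σ_V²(1 − ρ²).
Var(V | U=-17.9) = (2.6)²·(1 − (0.43)²) = 6.76·0.8151 = 5.5101.

5.5101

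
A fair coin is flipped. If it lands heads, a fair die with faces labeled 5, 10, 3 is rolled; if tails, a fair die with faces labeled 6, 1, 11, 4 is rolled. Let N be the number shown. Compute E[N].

23/4

E[N | heads] = (5+10+3)/3 = 6.
E[N | tails] = (6+1+11+4)/4 = 11/2.
E[N] = (1/2)·(6) + (1/2)·(11/2) = 23/4.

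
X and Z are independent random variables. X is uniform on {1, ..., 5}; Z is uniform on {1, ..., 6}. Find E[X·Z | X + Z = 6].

7

Outcomes with X + Z = 6: (1,5), (2,4), (3,3), (4,2), (5,1), each with probability 1/30.
E[X·Z | X + Z = 6] = (5 + 8 + 9 + 8 + 5) / 5 = 7.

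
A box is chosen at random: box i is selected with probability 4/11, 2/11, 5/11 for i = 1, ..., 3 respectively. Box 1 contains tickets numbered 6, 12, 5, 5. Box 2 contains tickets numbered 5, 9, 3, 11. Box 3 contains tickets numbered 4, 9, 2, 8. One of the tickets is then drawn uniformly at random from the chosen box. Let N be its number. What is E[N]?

283/44

E[N | box 1] = (6+12+5+5)/4 = 7.
E[N | box 2] = (5+9+3+11)/4 = 7.
E[N | box 3] = (4+9+2+8)/4 = 23/4.
E[N] = (4/11)·(7) + (2/11)·(7) + (5/11)·(23/4) = 283/44.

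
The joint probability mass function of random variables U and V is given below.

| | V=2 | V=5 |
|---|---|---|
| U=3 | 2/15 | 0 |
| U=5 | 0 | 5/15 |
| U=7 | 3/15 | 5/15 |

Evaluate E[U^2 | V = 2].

33

P(V = 2) = 1/3.
Σ U^2·P over the event = 9·(2/15) + 49·(3/15) = 11.
E[U^2 | V = 2] = (11) / (1/3) = 33.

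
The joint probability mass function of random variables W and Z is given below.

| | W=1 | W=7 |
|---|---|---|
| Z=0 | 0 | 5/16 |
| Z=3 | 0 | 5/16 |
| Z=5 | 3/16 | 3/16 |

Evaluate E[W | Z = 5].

P(Z = 5) = 3/8.
Σ W·P over the event = 1·(3/16) + 7·(3/16) = 3/2.
E[W | Z = 5] = (3/2) / (3/8) = 4.

4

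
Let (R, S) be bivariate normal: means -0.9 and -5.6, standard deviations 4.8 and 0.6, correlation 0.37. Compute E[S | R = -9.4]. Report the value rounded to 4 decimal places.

-5.9931

E[S | R=x] = μ_S + ρ(σ_S/σ_R)(x − μ_R) for jointly normal variables.
E[S | R=-9.4] = -5.6 + (0.37)·(0.6/4.8)·(-9.4 − (-0.9)) = -5.6 + (0.04625)·(-8.5) = -5.9931.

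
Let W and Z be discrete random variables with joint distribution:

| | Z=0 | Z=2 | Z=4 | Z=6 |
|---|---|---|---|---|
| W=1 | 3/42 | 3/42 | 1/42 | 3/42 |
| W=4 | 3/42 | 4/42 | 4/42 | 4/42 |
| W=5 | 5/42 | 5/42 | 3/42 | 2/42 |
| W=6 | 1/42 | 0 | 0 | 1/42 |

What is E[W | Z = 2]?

11/3

P(Z = 2) = 2/7.
Σ W·P over the event = 1·(3/42) + 4·(4/42) + 5·(5/42) = 22/21.
E[W | Z = 2] = (22/21) / (2/7) = 11/3.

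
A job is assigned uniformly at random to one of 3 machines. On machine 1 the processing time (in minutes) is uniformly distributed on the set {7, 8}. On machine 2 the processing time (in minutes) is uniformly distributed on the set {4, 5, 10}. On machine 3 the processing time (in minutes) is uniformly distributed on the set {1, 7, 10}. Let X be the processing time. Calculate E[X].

E[X | machine 1] = (7+8)/2 = 15/2.
E[X | machine 2] = (4+5+10)/3 = 19/3.
E[X | machine 3] = (1+7+10)/3 = 6.
E[X] = (1/3)·(15/2) + (1/3)·(19/3) + (1/3)·(6) = 119/18.

119/18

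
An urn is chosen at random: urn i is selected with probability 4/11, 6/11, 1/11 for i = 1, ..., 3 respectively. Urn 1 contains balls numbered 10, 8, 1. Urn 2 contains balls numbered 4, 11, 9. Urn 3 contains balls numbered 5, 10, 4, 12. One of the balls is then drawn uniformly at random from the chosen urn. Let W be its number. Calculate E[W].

973/132

E[W | urn 1] = (10+8+1)/3 = 19/3.
E[W | urn 2] = (4+11+9)/3 = 8.
E[W | urn 3] = (5+10+4+12)/4 = 31/4.
By the law of total expectation,
E[W] = (4/11)·(19/3) + (6/11)·(8) + (1/11)·(31/4) = 973/132.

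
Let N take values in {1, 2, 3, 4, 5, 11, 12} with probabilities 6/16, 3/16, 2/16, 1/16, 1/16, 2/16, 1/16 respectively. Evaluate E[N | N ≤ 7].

27/13

P(N ≤ 7) = 13/16.
Σ over the event: 1·3/8 + 2·3/16 + 3·1/8 + 4·1/16 + 5·1/16 = 27/16.
E[N | N ≤ 7] = (27/16) / (13/16) = 27/13.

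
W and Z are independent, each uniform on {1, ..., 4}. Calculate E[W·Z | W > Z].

Outcomes with W > Z: (2,1), (3,1), (3,2), (4,1), (4,2), (4,3), each with probability 1/16.
E[W·Z | W > Z] = (2 + 3 + 6 + 4 + 8 + 12) / 6 = 35/6.

35/6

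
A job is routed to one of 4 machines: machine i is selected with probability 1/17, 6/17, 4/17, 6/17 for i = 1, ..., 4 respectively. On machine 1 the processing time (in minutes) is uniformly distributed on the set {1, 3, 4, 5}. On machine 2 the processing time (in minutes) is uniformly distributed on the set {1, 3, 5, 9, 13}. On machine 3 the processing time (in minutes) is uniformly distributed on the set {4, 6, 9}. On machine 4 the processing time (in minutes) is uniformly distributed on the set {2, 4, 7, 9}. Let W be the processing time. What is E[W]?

5927/1020

E[W | machine 1] = (1+3+4+5)/4 = 13/4.
E[W | machine 2] = (1+3+5+9+13)/5 = 31/5.
E[W | machine 3] = (4+6+9)/3 = 19/3.
E[W | machine 4] = (2+4+7+9)/4 = 11/2.
E[W] = (1/17)·(13/4) + (6/17)·(31/5) + (4/17)·(19/3) + (6/17)·(11/2) = 5927/1020.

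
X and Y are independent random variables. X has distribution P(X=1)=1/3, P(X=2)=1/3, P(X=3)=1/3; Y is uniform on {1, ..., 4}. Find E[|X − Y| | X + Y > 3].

P(X + Y > 3) = 3/4.
Summing |X−Y|·P(x,y) over outcomes with X + Y > 3 gives 1.
E[|X − Y| | X + Y > 3] = (1) / (3/4) = 4/3.

4/3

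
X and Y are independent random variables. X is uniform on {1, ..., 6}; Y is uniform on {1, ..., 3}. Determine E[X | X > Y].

53/12

P(X > Y) = 2/3.
Summing X·P(x,y) over outcomes with X > Y gives 53/18.
E[X | X > Y] = (53/18) / (2/3) = 53/12.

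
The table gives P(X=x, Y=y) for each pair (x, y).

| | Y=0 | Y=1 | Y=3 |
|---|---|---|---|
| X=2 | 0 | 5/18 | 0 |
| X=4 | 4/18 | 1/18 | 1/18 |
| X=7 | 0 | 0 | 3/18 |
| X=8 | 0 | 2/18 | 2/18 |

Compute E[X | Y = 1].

P(Y = 1) = 4/9.
Σ X·P over the event = 2·(5/18) + 4·(1/18) + 8·(2/18) = 5/3.
E[X | Y = 1] = (5/3) / (4/9) = 15/4.

15/4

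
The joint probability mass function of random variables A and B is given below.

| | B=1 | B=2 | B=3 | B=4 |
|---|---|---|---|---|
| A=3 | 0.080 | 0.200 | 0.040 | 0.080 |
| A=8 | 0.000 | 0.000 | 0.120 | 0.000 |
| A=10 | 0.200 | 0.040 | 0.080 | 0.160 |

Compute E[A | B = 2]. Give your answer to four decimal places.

P(B = 2) = 0.240.
Σ A·P over the event = 3·(0.200) + 10·(0.040) = 1.000.
E[A | B = 2] = (1.000) / (0.240) = 4.1667.

4.1667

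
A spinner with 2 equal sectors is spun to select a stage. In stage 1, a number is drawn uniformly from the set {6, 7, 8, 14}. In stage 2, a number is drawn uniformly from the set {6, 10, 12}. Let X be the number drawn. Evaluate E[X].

217/24

E[X | stage 1] = (6+7+8+14)/4 = 35/4.
E[X | stage 2] = (6+10+12)/3 = 28/3.
E[X] = (1/2)·(35/4) + (1/2)·(28/3) = 217/24.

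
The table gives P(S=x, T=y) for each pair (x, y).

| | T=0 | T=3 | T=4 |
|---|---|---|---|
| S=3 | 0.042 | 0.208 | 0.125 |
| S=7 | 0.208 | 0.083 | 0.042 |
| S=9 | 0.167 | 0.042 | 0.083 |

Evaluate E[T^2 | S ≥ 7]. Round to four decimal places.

5.0000

P(S ≥ 7) = 0.625.
Σ T^2·P over the event = 0·(0.208) + 9·(0.083) + 16·(0.042) + 0·(0.167) + 9·(0.042) + 16·(0.083) = 3.125.
E[T^2 | S ≥ 7] = (3.125) / (0.625) = 5.0000.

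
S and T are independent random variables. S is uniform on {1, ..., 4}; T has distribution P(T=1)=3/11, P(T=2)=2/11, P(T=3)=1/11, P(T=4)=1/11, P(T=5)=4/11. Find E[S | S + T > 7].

P(S + T > 7) = 9/44.
Summing S·P(x,y) over outcomes with S + T > 7 gives 8/11.
E[S | S + T > 7] = (8/11) / (9/44) = 32/9.

32/9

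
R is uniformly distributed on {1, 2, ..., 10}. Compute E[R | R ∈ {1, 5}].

3

P(R ∈ {1, 5}) = 1/5.
Σ over the event: 1·1/10 + 5·1/10 = 3/5.
E[R | R ∈ {1, 5}] = (3/5) / (1/5) = 3.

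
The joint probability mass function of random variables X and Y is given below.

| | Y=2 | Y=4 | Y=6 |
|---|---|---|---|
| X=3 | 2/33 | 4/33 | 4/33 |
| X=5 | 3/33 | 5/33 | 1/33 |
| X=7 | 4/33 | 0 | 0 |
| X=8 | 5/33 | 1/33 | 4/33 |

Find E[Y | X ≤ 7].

84/23

P(X ≤ 7) = 23/33.
Σ Y·P over the event = 2·(2/33) + 4·(4/33) + 6·(4/33) + 2·(3/33) + 4·(5/33) + 6·(1/33) + 2·(4/33) = 28/11.
E[Y | X ≤ 7] = (28/11) / (23/33) = 84/23.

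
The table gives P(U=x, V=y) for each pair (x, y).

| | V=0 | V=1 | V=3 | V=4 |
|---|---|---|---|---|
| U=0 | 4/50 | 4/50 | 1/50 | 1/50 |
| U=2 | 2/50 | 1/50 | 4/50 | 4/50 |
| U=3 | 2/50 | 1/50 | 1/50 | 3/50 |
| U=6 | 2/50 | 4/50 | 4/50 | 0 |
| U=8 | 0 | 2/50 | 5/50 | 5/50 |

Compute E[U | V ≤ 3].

P(V ≤ 3) = 37/50.
Summing U·P(U=x,V=y) over the conditioning event gives 71/25.
E[U | V ≤ 3] = (71/25) / (37/50) = 142/37.

142/37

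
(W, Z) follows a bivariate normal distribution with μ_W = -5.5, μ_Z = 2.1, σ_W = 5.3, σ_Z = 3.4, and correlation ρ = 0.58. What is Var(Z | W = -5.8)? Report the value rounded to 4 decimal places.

The conditional variance in a bivariate normal is σ_Z²(1 − ρ²), independent of x.
Var(Z | W=-5.8) = (3.4)²·(1 − (0.58)²) = 11.56·0.6636 = 7.6712.

7.6712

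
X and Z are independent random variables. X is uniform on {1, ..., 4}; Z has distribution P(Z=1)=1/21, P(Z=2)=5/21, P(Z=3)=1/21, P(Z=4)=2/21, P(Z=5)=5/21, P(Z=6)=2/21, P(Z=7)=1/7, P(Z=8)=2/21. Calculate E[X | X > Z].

P(X > Z) = 1/6.
Summing X·P(x,y) over outcomes with X > Z gives 4/7.
E[X | X > Z] = (4/7) / (1/6) = 24/7.

24/7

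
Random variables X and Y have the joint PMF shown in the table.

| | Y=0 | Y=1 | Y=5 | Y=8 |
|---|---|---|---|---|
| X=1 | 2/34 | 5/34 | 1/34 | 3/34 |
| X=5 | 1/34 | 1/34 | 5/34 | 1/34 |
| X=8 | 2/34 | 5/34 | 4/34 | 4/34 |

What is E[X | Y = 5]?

29/5

P(Y = 5) = 5/17.
Σ X·P over the event = 1·(1/34) + 5·(5/34) + 8·(4/34) = 29/17.
E[X | Y = 5] = (29/17) / (5/17) = 29/5.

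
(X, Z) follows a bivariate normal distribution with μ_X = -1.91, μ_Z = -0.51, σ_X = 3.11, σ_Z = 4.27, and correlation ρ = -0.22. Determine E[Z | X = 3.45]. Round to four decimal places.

For a bivariate normal, E[Z | X=x] = μ_Z + ρ·(σ_Z/σ_X)·(x − μ_X).
E[Z | X=3.45] = -0.51 + (-0.22)·(4.27/3.11)·(3.45 − (-1.91)) = -0.51 + (-0.30206)·(5.36) = -2.1290.

-2.1290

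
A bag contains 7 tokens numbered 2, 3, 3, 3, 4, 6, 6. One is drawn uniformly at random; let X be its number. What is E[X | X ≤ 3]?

11/4

P(X ≤ 3) = 4/7.
Σ over the event: 2·1/7 + 3·3/7 = 11/7.
E[X | X ≤ 3] = (11/7) / (4/7) = 11/4.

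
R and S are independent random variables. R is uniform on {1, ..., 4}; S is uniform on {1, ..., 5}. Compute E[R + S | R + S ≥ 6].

7

Outcomes with R + S ≥ 6: (1,5), (2,4), (2,5), (3,3), (3,4), (3,5), (4,2), (4,3), (4,4), (4,5), each with probability 1/20.
E[R + S | R + S ≥ 6] = (6 + 6 + 7 + 6 + 7 + 8 + 6 + 7 + 8 + 9) / 10 = 7.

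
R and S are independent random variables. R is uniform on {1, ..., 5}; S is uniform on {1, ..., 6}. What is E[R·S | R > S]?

Outcomes with R > S: (2,1), (3,1), (3,2), (4,1), (4,2), (4,3), (5,1), (5,2), (5,3), (5,4), each with probability 1/30.
E[R·S | R > S] = (2 + 3 + 6 + 4 + 8 + 12 + 5 + 10 + 15 + 20) / 10 = 17/2.

17/2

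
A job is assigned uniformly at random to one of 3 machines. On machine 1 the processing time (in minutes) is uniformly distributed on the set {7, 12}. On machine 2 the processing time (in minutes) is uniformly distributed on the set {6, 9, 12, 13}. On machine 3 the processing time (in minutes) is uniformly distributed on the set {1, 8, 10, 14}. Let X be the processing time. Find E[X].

E[X | machine 1] = (7+12)/2 = 19/2.
E[X | machine 2] = (6+9+12+13)/4 = 10.
E[X | machine 3] = (1+8+10+14)/4 = 33/4.
By the law of total expectation,
E[X] = (1/3)·(19/2) + (1/3)·(10) + (1/3)·(33/4) = 37/4.

37/4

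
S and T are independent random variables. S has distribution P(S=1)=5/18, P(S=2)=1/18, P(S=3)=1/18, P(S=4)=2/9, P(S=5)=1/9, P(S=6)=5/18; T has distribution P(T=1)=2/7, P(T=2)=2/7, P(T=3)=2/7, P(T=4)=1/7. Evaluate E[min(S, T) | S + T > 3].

P(S + T > 3) = 52/63.
Summing min(S,T)·P(x,y) over outcomes with S + T > 3 gives 12/7.
E[min(S, T) | S + T > 3] = (12/7) / (52/63) = 27/13.

27/13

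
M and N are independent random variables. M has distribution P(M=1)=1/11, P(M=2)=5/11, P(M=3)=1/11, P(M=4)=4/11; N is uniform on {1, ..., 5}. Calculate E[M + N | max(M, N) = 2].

P(max(M, N) = 2) = 1/5.
Summing (M+N)·P(x,y) over outcomes with max(M, N) = 2 gives 38/55.
E[M + N | max(M, N) = 2] = (38/55) / (1/5) = 38/11.

38/11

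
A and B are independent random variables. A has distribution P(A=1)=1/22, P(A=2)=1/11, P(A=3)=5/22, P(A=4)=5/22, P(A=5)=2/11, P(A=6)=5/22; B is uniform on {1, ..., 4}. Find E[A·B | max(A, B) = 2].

14/5

P(max(A, B) = 2) = 5/88.
Summing AB·P(x,y) over outcomes with max(A, B) = 2 gives 7/44.
E[A·B | max(A, B) = 2] = (7/44) / (5/88) = 14/5.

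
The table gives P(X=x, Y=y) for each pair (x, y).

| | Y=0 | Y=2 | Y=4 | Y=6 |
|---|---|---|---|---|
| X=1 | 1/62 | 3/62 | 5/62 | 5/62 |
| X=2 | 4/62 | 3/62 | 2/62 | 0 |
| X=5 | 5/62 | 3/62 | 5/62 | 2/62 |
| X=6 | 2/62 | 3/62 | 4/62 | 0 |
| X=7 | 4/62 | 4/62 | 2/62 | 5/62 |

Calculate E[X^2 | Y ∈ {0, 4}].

P(Y ∈ {0, 4}) = 17/31.
Summing X^2·P(X=x,Y=y) over the conditioning event gives 395/31.
E[X^2 | Y ∈ {0, 4}] = (395/31) / (17/31) = 395/17.

395/17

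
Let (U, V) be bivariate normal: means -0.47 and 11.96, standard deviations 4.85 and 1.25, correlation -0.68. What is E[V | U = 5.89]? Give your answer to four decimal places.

For a bivariate normal, E[V | U=x] = μ_V + ρ·(σ_V/σ_U)·(x − μ_U).
E[V | U=5.89] = 11.96 + (-0.68)·(1.25/4.85)·(5.89 − (-0.47)) = 11.96 + (-0.175258)·(6.36) = 10.8454.

10.8454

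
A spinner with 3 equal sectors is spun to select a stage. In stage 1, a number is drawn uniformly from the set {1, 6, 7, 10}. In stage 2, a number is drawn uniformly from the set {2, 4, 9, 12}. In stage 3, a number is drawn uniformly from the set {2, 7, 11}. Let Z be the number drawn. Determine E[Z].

E[Z | stage 1] = (1+6+7+10)/4 = 6.
E[Z | stage 2] = (2+4+9+12)/4 = 27/4.
E[Z | stage 3] = (2+7+11)/3 = 20/3.
By the law of total expectation,
E[Z] = (1/3)·(6) + (1/3)·(27/4) + (1/3)·(20/3) = 233/36.

233/36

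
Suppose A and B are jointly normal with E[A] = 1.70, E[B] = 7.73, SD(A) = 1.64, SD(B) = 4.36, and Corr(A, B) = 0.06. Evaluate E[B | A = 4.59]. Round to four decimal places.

For a bivariate normal, E[B | A=x] = μ_B + ρ·(σ_B/σ_A)·(x − μ_A).
E[B | A=4.59] = 7.73 + (0.06)·(4.36/1.64)·(4.59 − (1.70)) = 7.73 + (0.15951)·(2.89) = 8.1910.

8.1910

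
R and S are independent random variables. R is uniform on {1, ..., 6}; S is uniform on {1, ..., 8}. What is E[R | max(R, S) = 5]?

35/9

P(max(R, S) = 5) = 3/16.
Summing R·P(x,y) over outcomes with max(R, S) = 5 gives 35/48.
E[R | max(R, S) = 5] = (35/48) / (3/16) = 35/9.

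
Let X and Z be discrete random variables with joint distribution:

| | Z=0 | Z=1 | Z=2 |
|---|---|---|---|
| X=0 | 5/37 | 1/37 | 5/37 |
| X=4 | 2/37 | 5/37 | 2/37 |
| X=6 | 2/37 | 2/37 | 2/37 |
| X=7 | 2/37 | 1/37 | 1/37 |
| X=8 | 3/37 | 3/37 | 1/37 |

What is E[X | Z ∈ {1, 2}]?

98/23

P(Z ∈ {1, 2}) = 23/37.
Summing X·P(X=x,Z=y) over the conditioning event gives 98/37.
E[X | Z ∈ {1, 2}] = (98/37) / (23/37) = 98/23.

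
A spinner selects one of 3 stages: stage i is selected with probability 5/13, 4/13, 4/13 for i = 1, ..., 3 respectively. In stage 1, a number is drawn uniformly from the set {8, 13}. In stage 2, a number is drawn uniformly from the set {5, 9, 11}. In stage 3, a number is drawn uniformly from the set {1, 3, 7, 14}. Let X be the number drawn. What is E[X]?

665/78

E[X | stage 1] = (8+13)/2 = 21/2.
E[X | stage 2] = (5+9+11)/3 = 25/3.
E[X | stage 3] = (1+3+7+14)/4 = 25/4.
By the law of total expectation,
E[X] = (5/13)·(21/2) + (4/13)·(25/3) + (4/13)·(25/4) = 665/78.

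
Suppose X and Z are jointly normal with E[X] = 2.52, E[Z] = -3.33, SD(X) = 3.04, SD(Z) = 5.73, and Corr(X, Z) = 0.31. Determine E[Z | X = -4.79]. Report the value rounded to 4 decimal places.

The regression of Z on X has slope ρ·σ_Z/σ_X and passes through (μ_X, μ_Z).
E[Z | X=-4.79] = -3.33 + (0.31)·(5.73/3.04)·(-4.79 − (2.52)) = -3.33 + (0.58431)·(-7.31) = -7.6013.

-7.6013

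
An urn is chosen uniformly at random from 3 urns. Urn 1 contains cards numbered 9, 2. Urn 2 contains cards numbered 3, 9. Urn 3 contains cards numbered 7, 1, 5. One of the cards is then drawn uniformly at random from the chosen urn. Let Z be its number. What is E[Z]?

E[Z | urn 1] = (9+2)/2 = 11/2.
E[Z | urn 2] = (3+9)/2 = 6.
E[Z | urn 3] = (7+1+5)/3 = 13/3.
By the law of total expectation,
E[Z] = (1/3)·(11/2) + (1/3)·(6) + (1/3)·(13/3) = 95/18.

95/18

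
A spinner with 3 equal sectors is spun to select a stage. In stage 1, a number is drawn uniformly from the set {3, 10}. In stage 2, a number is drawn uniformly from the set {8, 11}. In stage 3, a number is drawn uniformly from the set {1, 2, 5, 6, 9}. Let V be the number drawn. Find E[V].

103/15

E[V | stage 1] = (3+10)/2 = 13/2.
E[V | stage 2] = (8+11)/2 = 19/2.
E[V | stage 3] = (1+2+5+6+9)/5 = 23/5.
E[V] = (1/3)·(13/2) + (1/3)·(19/2) + (1/3)·(23/5) = 103/15.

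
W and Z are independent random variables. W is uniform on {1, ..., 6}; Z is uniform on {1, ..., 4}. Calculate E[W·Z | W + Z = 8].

43/3

P(W + Z = 8) = 1/8.
Summing WZ·P(x,y) over outcomes with W + Z = 8 gives 43/24.
E[W·Z | W + Z = 8] = (43/24) / (1/8) = 43/3.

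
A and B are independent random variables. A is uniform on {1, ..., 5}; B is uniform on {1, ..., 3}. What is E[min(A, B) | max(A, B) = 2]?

Outcomes with max(A, B) = 2: (1,2), (2,1), (2,2), each with probability 1/15.
E[min(A, B) | max(A, B) = 2] = (1 + 1 + 2) / 3 = 4/3.

4/3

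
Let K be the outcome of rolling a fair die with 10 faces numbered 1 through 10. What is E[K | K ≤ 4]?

5/2

Given K ≤ 4, K is equally likely to be any of {1, 2, 3, 4}.
E[K | K ≤ 4] = (1 + 2 + 3 + 4) / 4 = 5/2.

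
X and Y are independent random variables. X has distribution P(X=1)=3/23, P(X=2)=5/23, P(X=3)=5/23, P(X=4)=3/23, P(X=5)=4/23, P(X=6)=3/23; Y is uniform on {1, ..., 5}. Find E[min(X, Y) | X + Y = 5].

P(X + Y = 5) = 16/115.
Summing min(X,Y)·P(x,y) over outcomes with X + Y = 5 gives 26/115.
E[min(X, Y) | X + Y = 5] = (26/115) / (16/115) = 13/8.

13/8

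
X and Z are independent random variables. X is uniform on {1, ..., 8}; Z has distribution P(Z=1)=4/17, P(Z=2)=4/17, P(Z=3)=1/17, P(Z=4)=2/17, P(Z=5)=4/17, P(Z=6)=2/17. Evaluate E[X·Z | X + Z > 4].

1929/115

P(X + Z > 4) = 115/136.
Summing XZ·P(x,y) over outcomes with X + Z > 4 gives 1929/136.
E[X·Z | X + Z > 4] = (1929/136) / (115/136) = 1929/115.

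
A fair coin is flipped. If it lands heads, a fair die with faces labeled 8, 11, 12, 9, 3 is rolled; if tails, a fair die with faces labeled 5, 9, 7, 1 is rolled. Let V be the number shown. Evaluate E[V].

141/20

E[V | heads] = (8+11+12+9+3)/5 = 43/5.
E[V | tails] = (5+9+7+1)/4 = 11/2.
By the law of total expectation,
E[V] = (1/2)·(43/5) + (1/2)·(11/2) = 141/20.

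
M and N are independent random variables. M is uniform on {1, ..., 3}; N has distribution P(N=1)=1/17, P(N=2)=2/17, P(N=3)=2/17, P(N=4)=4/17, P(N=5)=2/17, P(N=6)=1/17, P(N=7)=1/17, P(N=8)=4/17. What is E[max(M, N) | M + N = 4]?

P(M + N = 4) = 5/51.
Summing max(M,N)·P(x,y) over outcomes with M + N = 4 gives 13/51.
E[max(M, N) | M + N = 4] = (13/51) / (5/51) = 13/5.

13/5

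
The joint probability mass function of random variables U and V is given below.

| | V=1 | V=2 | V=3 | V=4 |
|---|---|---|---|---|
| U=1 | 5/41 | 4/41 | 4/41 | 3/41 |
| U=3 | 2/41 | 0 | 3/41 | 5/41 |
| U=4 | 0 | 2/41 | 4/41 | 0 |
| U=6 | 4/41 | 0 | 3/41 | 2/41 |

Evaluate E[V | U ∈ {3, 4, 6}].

68/25

P(U ∈ {3, 4, 6}) = 25/41.
Σ V·P over the event = 1·(2/41) + 3·(3/41) + 4·(5/41) + 2·(2/41) + 3·(4/41) + 1·(4/41) + 3·(3/41) + 4·(2/41) = 68/41.
E[V | U ∈ {3, 4, 6}] = (68/41) / (25/41) = 68/25.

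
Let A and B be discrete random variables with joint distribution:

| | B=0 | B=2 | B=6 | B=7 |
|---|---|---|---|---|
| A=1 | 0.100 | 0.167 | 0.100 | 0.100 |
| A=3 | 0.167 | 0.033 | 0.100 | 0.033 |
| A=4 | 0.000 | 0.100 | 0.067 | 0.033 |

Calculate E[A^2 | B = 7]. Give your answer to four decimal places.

P(B = 7) = 0.166.
Σ A^2·P over the event = 1·(0.100) + 9·(0.033) + 16·(0.033) = 0.925.
E[A^2 | B = 7] = (0.925) / (0.166) = 5.5723.

5.5723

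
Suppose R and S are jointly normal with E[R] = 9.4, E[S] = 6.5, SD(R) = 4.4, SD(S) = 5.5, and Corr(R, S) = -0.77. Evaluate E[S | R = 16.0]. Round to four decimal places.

The regression of S on R has slope ρ·σ_S/σ_R and passes through (μ_R, μ_S).
E[S | R=16.0] = 6.5 + (-0.77)·(5.5/4.4)·(16.0 − (9.4)) = 6.5 + (-0.9625)·(6.6) = 0.1475.

0.1475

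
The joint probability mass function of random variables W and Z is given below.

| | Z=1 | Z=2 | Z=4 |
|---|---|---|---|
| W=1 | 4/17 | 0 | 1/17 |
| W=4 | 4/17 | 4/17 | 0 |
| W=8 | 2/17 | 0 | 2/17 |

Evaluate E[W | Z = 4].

P(Z = 4) = 3/17.
Σ W·P over the event = 1·(1/17) + 8·(2/17) = 1.
E[W | Z = 4] = (1) / (3/17) = 17/3.

17/3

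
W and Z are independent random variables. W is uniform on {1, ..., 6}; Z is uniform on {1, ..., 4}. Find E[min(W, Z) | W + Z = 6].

Outcomes with W + Z = 6: (2,4), (3,3), (4,2), (5,1), each with probability 1/24.
E[min(W, Z) | W + Z = 6] = (2 + 3 + 2 + 1) / 4 = 2.

2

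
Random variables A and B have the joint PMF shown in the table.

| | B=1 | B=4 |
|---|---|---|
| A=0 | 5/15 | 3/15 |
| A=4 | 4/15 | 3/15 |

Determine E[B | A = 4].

16/7

P(A = 4) = 7/15.
Σ B·P over the event = 1·(4/15) + 4·(3/15) = 16/15.
E[B | A = 4] = (16/15) / (7/15) = 16/7.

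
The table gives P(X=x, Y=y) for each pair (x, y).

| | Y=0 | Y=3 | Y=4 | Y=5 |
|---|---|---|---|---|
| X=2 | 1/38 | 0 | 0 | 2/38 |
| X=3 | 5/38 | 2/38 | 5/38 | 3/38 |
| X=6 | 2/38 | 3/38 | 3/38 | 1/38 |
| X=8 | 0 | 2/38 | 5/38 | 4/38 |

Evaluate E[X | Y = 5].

51/10

P(Y = 5) = 5/19.
Summing X·P(X=x,Y=y) over the conditioning event gives 51/38.
E[X | Y = 5] = (51/38) / (5/19) = 51/10.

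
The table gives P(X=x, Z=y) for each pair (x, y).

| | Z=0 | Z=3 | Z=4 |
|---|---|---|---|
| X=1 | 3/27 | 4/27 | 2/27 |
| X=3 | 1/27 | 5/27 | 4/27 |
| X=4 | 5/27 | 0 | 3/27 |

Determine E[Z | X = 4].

3/2

P(X = 4) = 8/27.
Σ Z·P over the event = 0·(5/27) + 4·(3/27) = 4/9.
E[Z | X = 4] = (4/9) / (8/27) = 3/2.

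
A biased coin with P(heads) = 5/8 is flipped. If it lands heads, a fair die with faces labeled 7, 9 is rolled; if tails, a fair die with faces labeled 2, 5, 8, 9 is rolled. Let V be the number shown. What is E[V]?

29/4

E[V | heads] = (7+9)/2 = 8.
E[V | tails] = (2+5+8+9)/4 = 6.
E[V] = (5/8)·(8) + (3/8)·(6) = 29/4.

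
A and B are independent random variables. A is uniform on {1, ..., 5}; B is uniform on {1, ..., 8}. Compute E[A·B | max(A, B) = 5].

P(max(A, B) = 5) = 9/40.
Summing AB·P(x,y) over outcomes with max(A, B) = 5 gives 25/8.
E[A·B | max(A, B) = 5] = (25/8) / (9/40) = 125/9.

125/9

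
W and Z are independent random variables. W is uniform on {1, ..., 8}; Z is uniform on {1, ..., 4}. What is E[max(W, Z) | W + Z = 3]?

Outcomes with W + Z = 3: (1,2), (2,1), each with probability 1/32.
E[max(W, Z) | W + Z = 3] = (2 + 2) / 2 = 2.

2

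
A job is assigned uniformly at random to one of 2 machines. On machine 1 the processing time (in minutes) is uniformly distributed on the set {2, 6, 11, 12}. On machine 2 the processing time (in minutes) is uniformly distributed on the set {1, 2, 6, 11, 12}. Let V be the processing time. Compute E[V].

283/40

E[V | machine 1] = (2+6+11+12)/4 = 31/4.
E[V | machine 2] = (1+2+6+11+12)/5 = 32/5.
By the law of total expectation,
E[V] = (1/2)·(31/4) + (1/2)·(32/5) = 283/40.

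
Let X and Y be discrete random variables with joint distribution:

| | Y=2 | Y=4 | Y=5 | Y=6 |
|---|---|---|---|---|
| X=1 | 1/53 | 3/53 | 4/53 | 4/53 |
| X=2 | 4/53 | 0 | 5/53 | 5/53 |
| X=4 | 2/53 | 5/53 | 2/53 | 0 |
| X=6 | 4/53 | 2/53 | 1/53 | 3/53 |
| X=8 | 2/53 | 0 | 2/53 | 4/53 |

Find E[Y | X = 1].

29/6

P(X = 1) = 12/53.
Summing Y·P(X=x,Y=y) over the conditioning event gives 58/53.
E[Y | X = 1] = (58/53) / (12/53) = 29/6.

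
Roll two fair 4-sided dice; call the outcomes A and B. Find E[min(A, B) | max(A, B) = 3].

Outcomes with max(A, B) = 3: (1,3), (2,3), (3,1), (3,2), (3,3), each with probability 1/16.
E[min(A, B) | max(A, B) = 3] = (1 + 2 + 1 + 2 + 3) / 5 = 9/5.

9/5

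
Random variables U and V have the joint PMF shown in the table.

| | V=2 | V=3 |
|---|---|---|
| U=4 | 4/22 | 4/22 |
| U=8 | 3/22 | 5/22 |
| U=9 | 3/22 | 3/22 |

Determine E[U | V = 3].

83/12

P(V = 3) = 6/11.
Σ U·P over the event = 4·(4/22) + 8·(5/22) + 9·(3/22) = 83/22.
E[U | V = 3] = (83/22) / (6/11) = 83/12.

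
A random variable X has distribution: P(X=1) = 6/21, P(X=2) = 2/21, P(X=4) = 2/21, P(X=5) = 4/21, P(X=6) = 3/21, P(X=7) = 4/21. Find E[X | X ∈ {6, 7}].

46/7

P(X ∈ {6, 7}) = 1/3.
Σ over the event: 6·1/7 + 7·4/21 = 46/21.
E[X | X ∈ {6, 7}] = (46/21) / (1/3) = 46/7.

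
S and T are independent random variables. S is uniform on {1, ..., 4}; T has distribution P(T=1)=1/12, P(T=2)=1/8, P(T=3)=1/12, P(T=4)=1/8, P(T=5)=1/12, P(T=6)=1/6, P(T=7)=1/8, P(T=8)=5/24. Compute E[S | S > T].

P(S > T) = 7/48.
Summing S·P(x,y) over outcomes with S > T gives 47/96.
E[S | S > T] = (47/96) / (7/48) = 47/14.

47/14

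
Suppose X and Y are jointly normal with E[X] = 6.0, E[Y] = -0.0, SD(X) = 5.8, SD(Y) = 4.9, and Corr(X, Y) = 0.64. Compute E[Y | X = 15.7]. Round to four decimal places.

5.2447

For a bivariate normal, E[Y | X=x] = μ_Y + ρ·(σ_Y/σ_X)·(x − μ_X).
E[Y | X=15.7] = -0.0 + (0.64)·(4.9/5.8)·(15.7 − (6.0)) = -0.0 + (0.54069)·(9.7) = 5.2447.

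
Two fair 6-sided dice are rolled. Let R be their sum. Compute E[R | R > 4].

116/15

P(R > 4) = 5/6.
Σ over the event: 5·1/9 + 6·5/36 + 7·1/6 + 8·5/36 + 9·1/9 + 10·1/12 + 11·1/18 + 12·1/36 = 58/9.
E[R | R > 4] = (58/9) / (5/6) = 116/15.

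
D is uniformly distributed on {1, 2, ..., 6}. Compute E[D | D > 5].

6

Given D > 5, D is equally likely to be any of {6}.
E[D | D > 5] = (6) / 1 = 6.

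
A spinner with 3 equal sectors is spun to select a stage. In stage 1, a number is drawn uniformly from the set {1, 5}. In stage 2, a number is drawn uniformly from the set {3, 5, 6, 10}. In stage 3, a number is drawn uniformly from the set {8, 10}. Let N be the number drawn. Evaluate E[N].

6

E[N | stage 1] = (1+5)/2 = 3.
E[N | stage 2] = (3+5+6+10)/4 = 6.
E[N | stage 3] = (8+10)/2 = 9.
By the law of total expectation,
E[N] = (1/3)·(3) + (1/3)·(6) + (1/3)·(9) = 6.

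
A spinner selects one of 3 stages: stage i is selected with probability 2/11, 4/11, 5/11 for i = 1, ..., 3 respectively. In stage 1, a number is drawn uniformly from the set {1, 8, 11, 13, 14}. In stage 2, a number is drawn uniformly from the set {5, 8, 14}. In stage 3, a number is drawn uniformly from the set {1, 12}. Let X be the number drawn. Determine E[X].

873/110

E[X | stage 1] = (1+8+11+13+14)/5 = 47/5.
E[X | stage 2] = (5+8+14)/3 = 9.
E[X | stage 3] = (1+12)/2 = 13/2.
E[X] = (2/11)·(47/5) + (4/11)·(9) + (5/11)·(13/2) = 873/110.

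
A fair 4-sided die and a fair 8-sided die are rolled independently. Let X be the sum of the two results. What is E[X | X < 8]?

P(X < 8) = 9/16.
Σ over the event: 2·1/32 + 3·1/16 + 4·3/32 + 5·1/8 + 6·1/8 + 7·1/8 = 23/8.
E[X | X < 8] = (23/8) / (9/16) = 46/9.

46/9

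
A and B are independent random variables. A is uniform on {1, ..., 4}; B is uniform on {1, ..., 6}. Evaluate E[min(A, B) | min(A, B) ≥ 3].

Outcomes with min(A, B) ≥ 3: (3,3), (3,4), (3,5), (3,6), (4,3), (4,4), (4,5), (4,6), each with probability 1/24.
E[min(A, B) | min(A, B) ≥ 3] = (3 + 3 + 3 + 3 + 3 + 4 + 4 + 4) / 8 = 27/8.

27/8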